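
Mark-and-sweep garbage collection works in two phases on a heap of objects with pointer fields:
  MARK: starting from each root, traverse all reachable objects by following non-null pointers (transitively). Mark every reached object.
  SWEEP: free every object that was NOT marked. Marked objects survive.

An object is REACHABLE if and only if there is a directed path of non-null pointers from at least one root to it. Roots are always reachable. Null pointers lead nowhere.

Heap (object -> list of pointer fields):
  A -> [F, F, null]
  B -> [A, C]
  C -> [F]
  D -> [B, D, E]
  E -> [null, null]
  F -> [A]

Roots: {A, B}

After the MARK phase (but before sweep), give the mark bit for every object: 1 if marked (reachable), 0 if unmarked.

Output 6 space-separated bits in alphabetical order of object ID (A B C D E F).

Roots: A B
Mark A: refs=F F null, marked=A
Mark B: refs=A C, marked=A B
Mark F: refs=A, marked=A B F
Mark C: refs=F, marked=A B C F
Unmarked (collected): D E

Answer: 1 1 1 0 0 1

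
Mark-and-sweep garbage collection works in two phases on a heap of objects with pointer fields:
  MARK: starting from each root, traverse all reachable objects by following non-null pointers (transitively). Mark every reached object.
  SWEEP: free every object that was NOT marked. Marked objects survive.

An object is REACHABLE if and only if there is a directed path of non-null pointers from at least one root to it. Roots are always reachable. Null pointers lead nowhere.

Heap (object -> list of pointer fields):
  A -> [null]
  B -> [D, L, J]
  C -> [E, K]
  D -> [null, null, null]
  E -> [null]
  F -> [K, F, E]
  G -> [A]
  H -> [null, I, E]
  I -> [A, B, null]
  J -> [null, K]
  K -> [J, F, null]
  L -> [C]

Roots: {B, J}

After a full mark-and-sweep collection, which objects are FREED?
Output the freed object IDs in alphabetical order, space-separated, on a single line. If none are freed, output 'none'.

Answer: A G H I

Derivation:
Roots: B J
Mark B: refs=D L J, marked=B
Mark J: refs=null K, marked=B J
Mark D: refs=null null null, marked=B D J
Mark L: refs=C, marked=B D J L
Mark K: refs=J F null, marked=B D J K L
Mark C: refs=E K, marked=B C D J K L
Mark F: refs=K F E, marked=B C D F J K L
Mark E: refs=null, marked=B C D E F J K L
Unmarked (collected): A G H I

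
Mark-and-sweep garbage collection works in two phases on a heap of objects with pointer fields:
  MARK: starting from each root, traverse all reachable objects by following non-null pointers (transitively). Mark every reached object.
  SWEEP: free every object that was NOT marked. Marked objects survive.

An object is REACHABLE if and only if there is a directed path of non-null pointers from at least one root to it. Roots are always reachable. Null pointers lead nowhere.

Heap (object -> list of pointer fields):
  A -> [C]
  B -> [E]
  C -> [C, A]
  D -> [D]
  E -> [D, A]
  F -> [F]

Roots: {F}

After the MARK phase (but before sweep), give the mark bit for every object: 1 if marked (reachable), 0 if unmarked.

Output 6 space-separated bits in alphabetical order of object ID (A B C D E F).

Roots: F
Mark F: refs=F, marked=F
Unmarked (collected): A B C D E

Answer: 0 0 0 0 0 1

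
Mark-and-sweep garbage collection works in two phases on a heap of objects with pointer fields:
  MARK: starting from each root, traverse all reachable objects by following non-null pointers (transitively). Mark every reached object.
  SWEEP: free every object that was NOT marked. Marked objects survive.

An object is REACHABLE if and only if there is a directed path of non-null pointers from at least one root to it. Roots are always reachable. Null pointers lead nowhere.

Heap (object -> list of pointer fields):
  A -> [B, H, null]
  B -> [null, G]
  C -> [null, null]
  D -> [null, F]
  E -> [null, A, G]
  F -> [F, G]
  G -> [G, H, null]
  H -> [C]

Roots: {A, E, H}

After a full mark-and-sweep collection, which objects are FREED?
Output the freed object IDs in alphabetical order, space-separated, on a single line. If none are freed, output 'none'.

Answer: D F

Derivation:
Roots: A E H
Mark A: refs=B H null, marked=A
Mark E: refs=null A G, marked=A E
Mark H: refs=C, marked=A E H
Mark B: refs=null G, marked=A B E H
Mark G: refs=G H null, marked=A B E G H
Mark C: refs=null null, marked=A B C E G H
Unmarked (collected): D F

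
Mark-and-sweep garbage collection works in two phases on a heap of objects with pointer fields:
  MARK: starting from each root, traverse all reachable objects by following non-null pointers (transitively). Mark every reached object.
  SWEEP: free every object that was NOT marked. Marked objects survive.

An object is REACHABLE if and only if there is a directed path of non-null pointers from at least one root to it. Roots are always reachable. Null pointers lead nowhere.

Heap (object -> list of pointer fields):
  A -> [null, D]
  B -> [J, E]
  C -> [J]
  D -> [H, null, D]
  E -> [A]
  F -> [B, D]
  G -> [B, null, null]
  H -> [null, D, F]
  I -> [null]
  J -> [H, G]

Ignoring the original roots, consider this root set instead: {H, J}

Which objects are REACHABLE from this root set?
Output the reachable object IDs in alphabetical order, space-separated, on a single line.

Answer: A B D E F G H J

Derivation:
Roots: H J
Mark H: refs=null D F, marked=H
Mark J: refs=H G, marked=H J
Mark D: refs=H null D, marked=D H J
Mark F: refs=B D, marked=D F H J
Mark G: refs=B null null, marked=D F G H J
Mark B: refs=J E, marked=B D F G H J
Mark E: refs=A, marked=B D E F G H J
Mark A: refs=null D, marked=A B D E F G H J
Unmarked (collected): C I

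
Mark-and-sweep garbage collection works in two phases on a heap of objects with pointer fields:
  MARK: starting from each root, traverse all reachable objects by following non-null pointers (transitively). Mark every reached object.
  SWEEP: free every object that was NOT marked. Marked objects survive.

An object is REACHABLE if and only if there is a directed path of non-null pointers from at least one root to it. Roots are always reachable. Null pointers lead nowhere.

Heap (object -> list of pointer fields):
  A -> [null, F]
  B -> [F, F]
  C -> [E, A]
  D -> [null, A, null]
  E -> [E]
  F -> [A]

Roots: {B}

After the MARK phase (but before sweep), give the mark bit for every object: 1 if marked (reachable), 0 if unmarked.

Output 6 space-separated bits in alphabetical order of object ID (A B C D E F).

Roots: B
Mark B: refs=F F, marked=B
Mark F: refs=A, marked=B F
Mark A: refs=null F, marked=A B F
Unmarked (collected): C D E

Answer: 1 1 0 0 0 1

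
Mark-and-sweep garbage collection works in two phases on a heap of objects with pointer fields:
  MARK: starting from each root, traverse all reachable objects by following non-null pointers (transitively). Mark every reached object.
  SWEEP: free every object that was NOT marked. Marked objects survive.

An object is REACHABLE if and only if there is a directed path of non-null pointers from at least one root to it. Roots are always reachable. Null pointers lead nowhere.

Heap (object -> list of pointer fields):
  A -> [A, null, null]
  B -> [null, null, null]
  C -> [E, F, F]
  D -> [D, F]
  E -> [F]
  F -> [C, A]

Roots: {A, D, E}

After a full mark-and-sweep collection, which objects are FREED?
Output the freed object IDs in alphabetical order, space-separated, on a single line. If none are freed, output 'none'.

Answer: B

Derivation:
Roots: A D E
Mark A: refs=A null null, marked=A
Mark D: refs=D F, marked=A D
Mark E: refs=F, marked=A D E
Mark F: refs=C A, marked=A D E F
Mark C: refs=E F F, marked=A C D E F
Unmarked (collected): B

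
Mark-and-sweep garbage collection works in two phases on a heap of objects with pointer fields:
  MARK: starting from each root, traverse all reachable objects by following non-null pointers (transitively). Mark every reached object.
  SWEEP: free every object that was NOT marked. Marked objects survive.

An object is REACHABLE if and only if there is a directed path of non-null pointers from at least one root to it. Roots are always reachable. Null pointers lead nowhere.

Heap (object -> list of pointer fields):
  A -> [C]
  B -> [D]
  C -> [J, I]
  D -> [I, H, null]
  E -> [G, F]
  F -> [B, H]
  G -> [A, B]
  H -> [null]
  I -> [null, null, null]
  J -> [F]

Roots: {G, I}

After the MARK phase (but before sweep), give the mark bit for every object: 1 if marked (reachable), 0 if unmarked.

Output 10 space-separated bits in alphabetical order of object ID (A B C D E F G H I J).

Roots: G I
Mark G: refs=A B, marked=G
Mark I: refs=null null null, marked=G I
Mark A: refs=C, marked=A G I
Mark B: refs=D, marked=A B G I
Mark C: refs=J I, marked=A B C G I
Mark D: refs=I H null, marked=A B C D G I
Mark J: refs=F, marked=A B C D G I J
Mark H: refs=null, marked=A B C D G H I J
Mark F: refs=B H, marked=A B C D F G H I J
Unmarked (collected): E

Answer: 1 1 1 1 0 1 1 1 1 1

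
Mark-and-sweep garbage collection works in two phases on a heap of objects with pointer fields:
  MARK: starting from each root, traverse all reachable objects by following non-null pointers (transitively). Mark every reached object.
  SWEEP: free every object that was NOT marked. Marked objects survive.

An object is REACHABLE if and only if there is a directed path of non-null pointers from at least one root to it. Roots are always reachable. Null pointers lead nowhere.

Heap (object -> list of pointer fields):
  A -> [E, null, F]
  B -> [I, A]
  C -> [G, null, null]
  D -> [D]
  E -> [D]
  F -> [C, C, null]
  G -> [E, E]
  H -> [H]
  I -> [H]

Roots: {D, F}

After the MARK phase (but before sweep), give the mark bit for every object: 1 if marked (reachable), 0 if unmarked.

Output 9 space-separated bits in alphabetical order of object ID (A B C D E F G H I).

Answer: 0 0 1 1 1 1 1 0 0

Derivation:
Roots: D F
Mark D: refs=D, marked=D
Mark F: refs=C C null, marked=D F
Mark C: refs=G null null, marked=C D F
Mark G: refs=E E, marked=C D F G
Mark E: refs=D, marked=C D E F G
Unmarked (collected): A B H I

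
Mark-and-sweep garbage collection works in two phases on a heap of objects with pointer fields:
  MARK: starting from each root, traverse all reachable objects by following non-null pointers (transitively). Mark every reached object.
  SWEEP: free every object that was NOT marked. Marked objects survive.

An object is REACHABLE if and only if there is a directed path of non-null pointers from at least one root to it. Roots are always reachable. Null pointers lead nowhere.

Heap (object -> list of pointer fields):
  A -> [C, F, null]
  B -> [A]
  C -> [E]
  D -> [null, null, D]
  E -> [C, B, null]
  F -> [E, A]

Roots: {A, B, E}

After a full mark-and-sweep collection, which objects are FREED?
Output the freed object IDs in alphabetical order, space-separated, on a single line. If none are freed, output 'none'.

Roots: A B E
Mark A: refs=C F null, marked=A
Mark B: refs=A, marked=A B
Mark E: refs=C B null, marked=A B E
Mark C: refs=E, marked=A B C E
Mark F: refs=E A, marked=A B C E F
Unmarked (collected): D

Answer: D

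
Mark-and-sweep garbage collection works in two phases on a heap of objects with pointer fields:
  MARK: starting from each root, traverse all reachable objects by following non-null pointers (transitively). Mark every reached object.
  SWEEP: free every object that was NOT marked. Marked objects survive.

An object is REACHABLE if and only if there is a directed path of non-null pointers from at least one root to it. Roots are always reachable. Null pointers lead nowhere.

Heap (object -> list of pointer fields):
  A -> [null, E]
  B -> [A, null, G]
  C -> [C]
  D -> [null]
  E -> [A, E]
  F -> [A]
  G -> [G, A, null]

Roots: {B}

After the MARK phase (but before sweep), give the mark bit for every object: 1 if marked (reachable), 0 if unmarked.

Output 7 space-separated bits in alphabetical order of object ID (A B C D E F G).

Answer: 1 1 0 0 1 0 1

Derivation:
Roots: B
Mark B: refs=A null G, marked=B
Mark A: refs=null E, marked=A B
Mark G: refs=G A null, marked=A B G
Mark E: refs=A E, marked=A B E G
Unmarked (collected): C D F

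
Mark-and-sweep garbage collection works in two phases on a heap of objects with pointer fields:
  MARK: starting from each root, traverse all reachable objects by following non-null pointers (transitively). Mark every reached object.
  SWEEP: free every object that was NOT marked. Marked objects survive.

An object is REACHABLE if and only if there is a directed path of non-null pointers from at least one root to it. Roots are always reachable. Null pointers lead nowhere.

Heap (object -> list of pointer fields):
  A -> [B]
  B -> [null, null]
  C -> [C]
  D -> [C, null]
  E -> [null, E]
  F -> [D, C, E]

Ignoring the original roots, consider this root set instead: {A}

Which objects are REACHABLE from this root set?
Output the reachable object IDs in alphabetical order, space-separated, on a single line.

Answer: A B

Derivation:
Roots: A
Mark A: refs=B, marked=A
Mark B: refs=null null, marked=A B
Unmarked (collected): C D E F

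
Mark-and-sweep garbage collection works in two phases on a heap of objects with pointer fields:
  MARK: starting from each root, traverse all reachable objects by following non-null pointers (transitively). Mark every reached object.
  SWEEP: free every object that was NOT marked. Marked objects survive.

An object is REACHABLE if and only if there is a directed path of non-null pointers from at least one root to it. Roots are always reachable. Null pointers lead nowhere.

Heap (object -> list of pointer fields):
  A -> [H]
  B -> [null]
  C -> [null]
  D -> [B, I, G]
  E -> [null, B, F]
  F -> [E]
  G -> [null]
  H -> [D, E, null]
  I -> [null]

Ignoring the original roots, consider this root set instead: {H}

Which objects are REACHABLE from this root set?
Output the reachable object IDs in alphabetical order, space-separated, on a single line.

Answer: B D E F G H I

Derivation:
Roots: H
Mark H: refs=D E null, marked=H
Mark D: refs=B I G, marked=D H
Mark E: refs=null B F, marked=D E H
Mark B: refs=null, marked=B D E H
Mark I: refs=null, marked=B D E H I
Mark G: refs=null, marked=B D E G H I
Mark F: refs=E, marked=B D E F G H I
Unmarked (collected): A C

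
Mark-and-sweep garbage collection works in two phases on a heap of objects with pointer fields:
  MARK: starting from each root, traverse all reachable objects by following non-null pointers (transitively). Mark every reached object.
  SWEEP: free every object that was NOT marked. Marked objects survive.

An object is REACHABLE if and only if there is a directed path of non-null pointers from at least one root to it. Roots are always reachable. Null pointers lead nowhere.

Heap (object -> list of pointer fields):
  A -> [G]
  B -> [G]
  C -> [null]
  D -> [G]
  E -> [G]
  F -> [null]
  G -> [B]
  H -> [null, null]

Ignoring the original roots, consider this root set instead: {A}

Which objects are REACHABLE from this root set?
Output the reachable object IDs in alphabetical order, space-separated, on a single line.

Roots: A
Mark A: refs=G, marked=A
Mark G: refs=B, marked=A G
Mark B: refs=G, marked=A B G
Unmarked (collected): C D E F H

Answer: A B G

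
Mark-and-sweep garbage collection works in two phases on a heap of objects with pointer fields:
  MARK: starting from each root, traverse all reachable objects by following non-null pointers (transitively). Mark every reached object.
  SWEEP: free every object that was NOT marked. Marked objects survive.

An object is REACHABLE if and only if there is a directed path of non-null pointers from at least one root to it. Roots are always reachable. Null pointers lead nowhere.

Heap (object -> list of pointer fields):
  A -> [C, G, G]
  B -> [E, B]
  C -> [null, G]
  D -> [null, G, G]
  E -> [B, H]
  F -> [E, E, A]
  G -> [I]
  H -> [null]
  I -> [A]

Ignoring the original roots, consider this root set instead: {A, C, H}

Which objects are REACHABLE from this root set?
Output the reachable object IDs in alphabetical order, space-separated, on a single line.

Answer: A C G H I

Derivation:
Roots: A C H
Mark A: refs=C G G, marked=A
Mark C: refs=null G, marked=A C
Mark H: refs=null, marked=A C H
Mark G: refs=I, marked=A C G H
Mark I: refs=A, marked=A C G H I
Unmarked (collected): B D E F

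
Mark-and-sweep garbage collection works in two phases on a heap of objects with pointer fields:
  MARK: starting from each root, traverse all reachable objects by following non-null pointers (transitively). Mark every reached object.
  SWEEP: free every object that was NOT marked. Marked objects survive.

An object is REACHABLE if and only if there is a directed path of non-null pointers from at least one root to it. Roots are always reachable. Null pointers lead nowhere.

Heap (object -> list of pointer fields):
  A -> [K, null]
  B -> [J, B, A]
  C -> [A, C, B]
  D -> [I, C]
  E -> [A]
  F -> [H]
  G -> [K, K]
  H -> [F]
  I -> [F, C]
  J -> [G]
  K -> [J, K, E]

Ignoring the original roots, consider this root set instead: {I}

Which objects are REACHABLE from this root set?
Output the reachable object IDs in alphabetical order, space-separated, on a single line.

Answer: A B C E F G H I J K

Derivation:
Roots: I
Mark I: refs=F C, marked=I
Mark F: refs=H, marked=F I
Mark C: refs=A C B, marked=C F I
Mark H: refs=F, marked=C F H I
Mark A: refs=K null, marked=A C F H I
Mark B: refs=J B A, marked=A B C F H I
Mark K: refs=J K E, marked=A B C F H I K
Mark J: refs=G, marked=A B C F H I J K
Mark E: refs=A, marked=A B C E F H I J K
Mark G: refs=K K, marked=A B C E F G H I J K
Unmarked (collected): D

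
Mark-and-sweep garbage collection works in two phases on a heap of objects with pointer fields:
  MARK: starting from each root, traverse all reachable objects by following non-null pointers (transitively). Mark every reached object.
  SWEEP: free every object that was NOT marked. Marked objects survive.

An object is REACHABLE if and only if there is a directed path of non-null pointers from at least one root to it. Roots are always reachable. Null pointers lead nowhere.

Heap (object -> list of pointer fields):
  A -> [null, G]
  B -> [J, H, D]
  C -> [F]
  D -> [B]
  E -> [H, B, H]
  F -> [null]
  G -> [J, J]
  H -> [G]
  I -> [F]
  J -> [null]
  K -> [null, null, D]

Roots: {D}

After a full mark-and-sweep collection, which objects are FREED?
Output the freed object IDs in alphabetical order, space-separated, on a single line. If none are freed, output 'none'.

Roots: D
Mark D: refs=B, marked=D
Mark B: refs=J H D, marked=B D
Mark J: refs=null, marked=B D J
Mark H: refs=G, marked=B D H J
Mark G: refs=J J, marked=B D G H J
Unmarked (collected): A C E F I K

Answer: A C E F I K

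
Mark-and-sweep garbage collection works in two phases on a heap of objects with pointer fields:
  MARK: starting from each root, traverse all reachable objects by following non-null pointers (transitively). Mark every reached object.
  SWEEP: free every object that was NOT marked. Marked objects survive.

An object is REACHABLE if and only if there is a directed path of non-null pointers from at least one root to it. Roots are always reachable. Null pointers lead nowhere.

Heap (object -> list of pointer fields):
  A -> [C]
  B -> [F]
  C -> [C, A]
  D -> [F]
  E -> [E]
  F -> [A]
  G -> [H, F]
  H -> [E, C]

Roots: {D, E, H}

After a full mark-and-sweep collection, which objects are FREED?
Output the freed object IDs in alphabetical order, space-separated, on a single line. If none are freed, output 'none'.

Answer: B G

Derivation:
Roots: D E H
Mark D: refs=F, marked=D
Mark E: refs=E, marked=D E
Mark H: refs=E C, marked=D E H
Mark F: refs=A, marked=D E F H
Mark C: refs=C A, marked=C D E F H
Mark A: refs=C, marked=A C D E F H
Unmarked (collected): B G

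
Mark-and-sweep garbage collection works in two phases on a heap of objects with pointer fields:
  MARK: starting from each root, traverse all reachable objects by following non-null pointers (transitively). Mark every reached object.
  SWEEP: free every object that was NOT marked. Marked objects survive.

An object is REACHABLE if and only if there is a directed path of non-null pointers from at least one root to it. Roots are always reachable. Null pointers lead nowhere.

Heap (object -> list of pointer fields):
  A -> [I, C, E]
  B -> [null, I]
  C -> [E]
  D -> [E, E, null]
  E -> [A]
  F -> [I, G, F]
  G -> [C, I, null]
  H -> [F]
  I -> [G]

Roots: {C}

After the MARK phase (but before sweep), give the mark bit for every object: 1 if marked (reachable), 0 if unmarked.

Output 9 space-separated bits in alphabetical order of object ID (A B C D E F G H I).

Roots: C
Mark C: refs=E, marked=C
Mark E: refs=A, marked=C E
Mark A: refs=I C E, marked=A C E
Mark I: refs=G, marked=A C E I
Mark G: refs=C I null, marked=A C E G I
Unmarked (collected): B D F H

Answer: 1 0 1 0 1 0 1 0 1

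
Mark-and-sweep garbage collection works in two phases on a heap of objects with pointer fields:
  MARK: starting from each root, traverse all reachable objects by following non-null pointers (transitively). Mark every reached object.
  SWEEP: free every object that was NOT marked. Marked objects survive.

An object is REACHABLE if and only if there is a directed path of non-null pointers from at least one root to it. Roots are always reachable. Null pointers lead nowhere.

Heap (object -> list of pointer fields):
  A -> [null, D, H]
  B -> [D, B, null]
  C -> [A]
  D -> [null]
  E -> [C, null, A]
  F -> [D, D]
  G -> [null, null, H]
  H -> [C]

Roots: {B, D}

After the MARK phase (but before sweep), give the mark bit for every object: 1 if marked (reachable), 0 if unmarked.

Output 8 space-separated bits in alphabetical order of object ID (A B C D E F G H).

Answer: 0 1 0 1 0 0 0 0

Derivation:
Roots: B D
Mark B: refs=D B null, marked=B
Mark D: refs=null, marked=B D
Unmarked (collected): A C E F G H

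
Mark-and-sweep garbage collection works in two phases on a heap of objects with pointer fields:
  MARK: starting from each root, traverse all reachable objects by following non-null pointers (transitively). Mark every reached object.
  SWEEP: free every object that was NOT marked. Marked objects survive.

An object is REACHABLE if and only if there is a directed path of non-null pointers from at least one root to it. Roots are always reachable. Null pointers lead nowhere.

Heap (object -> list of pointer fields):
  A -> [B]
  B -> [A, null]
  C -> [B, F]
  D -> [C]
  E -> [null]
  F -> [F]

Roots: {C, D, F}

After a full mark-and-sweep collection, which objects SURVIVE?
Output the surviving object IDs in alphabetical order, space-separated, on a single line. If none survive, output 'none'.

Roots: C D F
Mark C: refs=B F, marked=C
Mark D: refs=C, marked=C D
Mark F: refs=F, marked=C D F
Mark B: refs=A null, marked=B C D F
Mark A: refs=B, marked=A B C D F
Unmarked (collected): E

Answer: A B C D F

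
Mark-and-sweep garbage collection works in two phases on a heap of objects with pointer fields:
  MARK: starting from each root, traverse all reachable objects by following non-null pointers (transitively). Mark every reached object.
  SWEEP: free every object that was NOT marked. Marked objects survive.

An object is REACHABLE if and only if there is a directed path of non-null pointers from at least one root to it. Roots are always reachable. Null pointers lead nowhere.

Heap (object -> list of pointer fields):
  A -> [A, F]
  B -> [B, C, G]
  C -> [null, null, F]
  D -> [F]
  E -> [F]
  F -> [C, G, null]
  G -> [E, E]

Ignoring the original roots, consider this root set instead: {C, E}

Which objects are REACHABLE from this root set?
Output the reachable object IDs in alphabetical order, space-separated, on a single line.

Roots: C E
Mark C: refs=null null F, marked=C
Mark E: refs=F, marked=C E
Mark F: refs=C G null, marked=C E F
Mark G: refs=E E, marked=C E F G
Unmarked (collected): A B D

Answer: C E F G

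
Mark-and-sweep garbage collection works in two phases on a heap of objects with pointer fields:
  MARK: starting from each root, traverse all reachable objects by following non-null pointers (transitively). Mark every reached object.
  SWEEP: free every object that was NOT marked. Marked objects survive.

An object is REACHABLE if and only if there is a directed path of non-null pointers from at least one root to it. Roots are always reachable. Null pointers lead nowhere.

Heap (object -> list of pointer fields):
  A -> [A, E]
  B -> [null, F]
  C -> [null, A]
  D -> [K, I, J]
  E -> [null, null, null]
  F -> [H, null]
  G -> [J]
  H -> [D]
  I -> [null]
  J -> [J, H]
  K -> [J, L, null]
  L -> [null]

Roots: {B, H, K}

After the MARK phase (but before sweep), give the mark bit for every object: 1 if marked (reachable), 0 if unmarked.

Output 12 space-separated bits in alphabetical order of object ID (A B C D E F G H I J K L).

Answer: 0 1 0 1 0 1 0 1 1 1 1 1

Derivation:
Roots: B H K
Mark B: refs=null F, marked=B
Mark H: refs=D, marked=B H
Mark K: refs=J L null, marked=B H K
Mark F: refs=H null, marked=B F H K
Mark D: refs=K I J, marked=B D F H K
Mark J: refs=J H, marked=B D F H J K
Mark L: refs=null, marked=B D F H J K L
Mark I: refs=null, marked=B D F H I J K L
Unmarked (collected): A C E G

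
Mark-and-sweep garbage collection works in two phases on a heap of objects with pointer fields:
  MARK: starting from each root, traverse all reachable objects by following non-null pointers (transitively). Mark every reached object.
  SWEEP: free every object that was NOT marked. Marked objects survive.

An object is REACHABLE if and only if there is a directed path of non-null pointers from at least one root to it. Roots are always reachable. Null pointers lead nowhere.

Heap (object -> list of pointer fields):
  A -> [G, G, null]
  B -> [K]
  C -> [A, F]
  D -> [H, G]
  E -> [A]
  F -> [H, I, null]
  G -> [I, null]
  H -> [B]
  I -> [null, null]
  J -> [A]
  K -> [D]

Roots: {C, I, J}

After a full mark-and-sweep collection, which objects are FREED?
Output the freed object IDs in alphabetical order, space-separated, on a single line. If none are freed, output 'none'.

Roots: C I J
Mark C: refs=A F, marked=C
Mark I: refs=null null, marked=C I
Mark J: refs=A, marked=C I J
Mark A: refs=G G null, marked=A C I J
Mark F: refs=H I null, marked=A C F I J
Mark G: refs=I null, marked=A C F G I J
Mark H: refs=B, marked=A C F G H I J
Mark B: refs=K, marked=A B C F G H I J
Mark K: refs=D, marked=A B C F G H I J K
Mark D: refs=H G, marked=A B C D F G H I J K
Unmarked (collected): E

Answer: E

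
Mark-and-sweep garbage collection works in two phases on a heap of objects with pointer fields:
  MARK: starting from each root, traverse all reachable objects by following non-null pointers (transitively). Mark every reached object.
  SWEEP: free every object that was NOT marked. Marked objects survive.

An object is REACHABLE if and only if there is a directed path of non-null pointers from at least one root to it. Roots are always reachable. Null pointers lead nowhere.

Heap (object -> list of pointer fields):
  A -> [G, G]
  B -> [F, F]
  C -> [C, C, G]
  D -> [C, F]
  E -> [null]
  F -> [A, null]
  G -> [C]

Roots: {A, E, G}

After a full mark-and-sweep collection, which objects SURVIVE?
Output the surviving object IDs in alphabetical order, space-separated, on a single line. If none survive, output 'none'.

Answer: A C E G

Derivation:
Roots: A E G
Mark A: refs=G G, marked=A
Mark E: refs=null, marked=A E
Mark G: refs=C, marked=A E G
Mark C: refs=C C G, marked=A C E G
Unmarked (collected): B D F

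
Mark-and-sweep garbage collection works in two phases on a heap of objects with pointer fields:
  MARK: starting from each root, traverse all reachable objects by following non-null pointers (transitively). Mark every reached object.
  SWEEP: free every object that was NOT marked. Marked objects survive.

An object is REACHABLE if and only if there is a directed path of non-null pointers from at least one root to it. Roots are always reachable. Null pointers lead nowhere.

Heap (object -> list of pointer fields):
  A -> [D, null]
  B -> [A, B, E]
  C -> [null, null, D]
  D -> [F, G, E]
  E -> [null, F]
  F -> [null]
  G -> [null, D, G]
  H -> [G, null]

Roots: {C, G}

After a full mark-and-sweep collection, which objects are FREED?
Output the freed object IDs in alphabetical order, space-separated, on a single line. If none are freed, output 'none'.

Answer: A B H

Derivation:
Roots: C G
Mark C: refs=null null D, marked=C
Mark G: refs=null D G, marked=C G
Mark D: refs=F G E, marked=C D G
Mark F: refs=null, marked=C D F G
Mark E: refs=null F, marked=C D E F G
Unmarked (collected): A B H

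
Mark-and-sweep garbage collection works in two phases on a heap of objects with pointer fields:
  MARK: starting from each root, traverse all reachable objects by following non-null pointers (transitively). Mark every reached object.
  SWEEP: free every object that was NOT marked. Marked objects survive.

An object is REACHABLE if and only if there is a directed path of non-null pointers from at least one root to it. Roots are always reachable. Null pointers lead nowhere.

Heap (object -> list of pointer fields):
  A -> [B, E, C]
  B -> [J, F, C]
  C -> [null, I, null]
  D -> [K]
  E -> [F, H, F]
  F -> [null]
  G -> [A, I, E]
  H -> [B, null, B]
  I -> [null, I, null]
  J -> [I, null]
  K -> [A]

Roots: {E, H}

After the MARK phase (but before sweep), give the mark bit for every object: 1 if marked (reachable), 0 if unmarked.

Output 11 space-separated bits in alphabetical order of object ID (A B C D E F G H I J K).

Answer: 0 1 1 0 1 1 0 1 1 1 0

Derivation:
Roots: E H
Mark E: refs=F H F, marked=E
Mark H: refs=B null B, marked=E H
Mark F: refs=null, marked=E F H
Mark B: refs=J F C, marked=B E F H
Mark J: refs=I null, marked=B E F H J
Mark C: refs=null I null, marked=B C E F H J
Mark I: refs=null I null, marked=B C E F H I J
Unmarked (collected): A D G K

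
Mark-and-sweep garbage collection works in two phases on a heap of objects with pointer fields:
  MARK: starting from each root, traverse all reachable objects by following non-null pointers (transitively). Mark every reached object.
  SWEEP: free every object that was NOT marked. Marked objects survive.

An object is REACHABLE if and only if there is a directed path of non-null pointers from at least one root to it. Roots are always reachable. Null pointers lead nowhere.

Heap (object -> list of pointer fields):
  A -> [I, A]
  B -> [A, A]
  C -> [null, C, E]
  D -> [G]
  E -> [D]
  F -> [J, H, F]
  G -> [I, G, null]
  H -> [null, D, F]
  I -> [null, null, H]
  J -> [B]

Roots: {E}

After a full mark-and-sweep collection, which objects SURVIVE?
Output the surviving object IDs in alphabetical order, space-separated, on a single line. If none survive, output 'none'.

Answer: A B D E F G H I J

Derivation:
Roots: E
Mark E: refs=D, marked=E
Mark D: refs=G, marked=D E
Mark G: refs=I G null, marked=D E G
Mark I: refs=null null H, marked=D E G I
Mark H: refs=null D F, marked=D E G H I
Mark F: refs=J H F, marked=D E F G H I
Mark J: refs=B, marked=D E F G H I J
Mark B: refs=A A, marked=B D E F G H I J
Mark A: refs=I A, marked=A B D E F G H I J
Unmarked (collected): C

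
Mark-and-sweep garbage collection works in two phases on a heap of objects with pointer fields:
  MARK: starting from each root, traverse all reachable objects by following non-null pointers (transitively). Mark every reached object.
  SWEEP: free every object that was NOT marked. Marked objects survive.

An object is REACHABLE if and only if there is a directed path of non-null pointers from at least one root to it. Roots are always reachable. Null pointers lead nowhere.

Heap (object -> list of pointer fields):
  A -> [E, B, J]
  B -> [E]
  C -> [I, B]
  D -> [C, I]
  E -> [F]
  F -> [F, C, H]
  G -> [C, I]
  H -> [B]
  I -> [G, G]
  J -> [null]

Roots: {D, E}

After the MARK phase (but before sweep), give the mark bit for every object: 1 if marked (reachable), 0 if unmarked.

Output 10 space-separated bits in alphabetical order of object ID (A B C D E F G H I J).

Roots: D E
Mark D: refs=C I, marked=D
Mark E: refs=F, marked=D E
Mark C: refs=I B, marked=C D E
Mark I: refs=G G, marked=C D E I
Mark F: refs=F C H, marked=C D E F I
Mark B: refs=E, marked=B C D E F I
Mark G: refs=C I, marked=B C D E F G I
Mark H: refs=B, marked=B C D E F G H I
Unmarked (collected): A J

Answer: 0 1 1 1 1 1 1 1 1 0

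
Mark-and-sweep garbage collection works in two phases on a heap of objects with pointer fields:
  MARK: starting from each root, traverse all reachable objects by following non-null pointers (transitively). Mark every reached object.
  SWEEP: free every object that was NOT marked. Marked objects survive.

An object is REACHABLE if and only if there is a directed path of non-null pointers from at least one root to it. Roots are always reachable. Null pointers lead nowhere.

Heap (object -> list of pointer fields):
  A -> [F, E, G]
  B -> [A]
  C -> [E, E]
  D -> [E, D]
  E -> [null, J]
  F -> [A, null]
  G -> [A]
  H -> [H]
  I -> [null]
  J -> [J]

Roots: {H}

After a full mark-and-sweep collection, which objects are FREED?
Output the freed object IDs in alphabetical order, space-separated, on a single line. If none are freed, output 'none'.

Roots: H
Mark H: refs=H, marked=H
Unmarked (collected): A B C D E F G I J

Answer: A B C D E F G I J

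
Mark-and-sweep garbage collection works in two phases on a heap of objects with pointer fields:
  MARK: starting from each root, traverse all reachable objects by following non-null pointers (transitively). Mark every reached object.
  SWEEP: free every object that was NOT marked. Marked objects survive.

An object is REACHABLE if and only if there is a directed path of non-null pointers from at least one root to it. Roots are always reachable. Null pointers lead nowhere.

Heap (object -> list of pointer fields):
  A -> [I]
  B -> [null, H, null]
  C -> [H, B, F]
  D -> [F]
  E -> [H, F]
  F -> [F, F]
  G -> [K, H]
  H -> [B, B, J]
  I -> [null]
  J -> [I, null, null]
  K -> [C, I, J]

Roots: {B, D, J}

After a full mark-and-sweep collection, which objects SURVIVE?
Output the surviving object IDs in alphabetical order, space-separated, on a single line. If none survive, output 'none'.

Answer: B D F H I J

Derivation:
Roots: B D J
Mark B: refs=null H null, marked=B
Mark D: refs=F, marked=B D
Mark J: refs=I null null, marked=B D J
Mark H: refs=B B J, marked=B D H J
Mark F: refs=F F, marked=B D F H J
Mark I: refs=null, marked=B D F H I J
Unmarked (collected): A C E G K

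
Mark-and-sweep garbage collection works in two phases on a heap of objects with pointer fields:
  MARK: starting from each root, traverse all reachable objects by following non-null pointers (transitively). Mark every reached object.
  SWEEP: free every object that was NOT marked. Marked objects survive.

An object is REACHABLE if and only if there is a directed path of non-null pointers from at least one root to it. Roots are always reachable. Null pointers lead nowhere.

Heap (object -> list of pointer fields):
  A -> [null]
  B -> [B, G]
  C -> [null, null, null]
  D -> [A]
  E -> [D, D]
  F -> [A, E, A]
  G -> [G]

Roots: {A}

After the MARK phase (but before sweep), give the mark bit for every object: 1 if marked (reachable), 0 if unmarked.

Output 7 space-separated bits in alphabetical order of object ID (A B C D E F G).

Answer: 1 0 0 0 0 0 0

Derivation:
Roots: A
Mark A: refs=null, marked=A
Unmarked (collected): B C D E F G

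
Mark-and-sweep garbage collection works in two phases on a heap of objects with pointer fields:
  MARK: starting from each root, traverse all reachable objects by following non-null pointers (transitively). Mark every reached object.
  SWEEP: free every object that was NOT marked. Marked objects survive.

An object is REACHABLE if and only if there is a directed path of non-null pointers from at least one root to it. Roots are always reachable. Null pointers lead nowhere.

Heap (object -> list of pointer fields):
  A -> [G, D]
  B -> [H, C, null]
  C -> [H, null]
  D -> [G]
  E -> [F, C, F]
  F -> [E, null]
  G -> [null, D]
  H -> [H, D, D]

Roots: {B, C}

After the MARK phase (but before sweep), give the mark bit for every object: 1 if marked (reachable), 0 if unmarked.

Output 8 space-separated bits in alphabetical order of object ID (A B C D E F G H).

Answer: 0 1 1 1 0 0 1 1

Derivation:
Roots: B C
Mark B: refs=H C null, marked=B
Mark C: refs=H null, marked=B C
Mark H: refs=H D D, marked=B C H
Mark D: refs=G, marked=B C D H
Mark G: refs=null D, marked=B C D G H
Unmarked (collected): A E F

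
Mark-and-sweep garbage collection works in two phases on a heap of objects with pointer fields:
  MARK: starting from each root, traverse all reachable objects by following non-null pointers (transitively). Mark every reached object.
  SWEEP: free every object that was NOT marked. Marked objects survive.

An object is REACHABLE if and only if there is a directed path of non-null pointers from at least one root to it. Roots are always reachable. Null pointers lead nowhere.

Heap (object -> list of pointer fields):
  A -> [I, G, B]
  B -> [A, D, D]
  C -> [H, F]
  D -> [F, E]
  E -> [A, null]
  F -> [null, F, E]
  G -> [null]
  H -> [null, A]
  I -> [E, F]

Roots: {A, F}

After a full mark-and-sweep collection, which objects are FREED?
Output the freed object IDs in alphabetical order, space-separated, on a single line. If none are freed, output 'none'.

Answer: C H

Derivation:
Roots: A F
Mark A: refs=I G B, marked=A
Mark F: refs=null F E, marked=A F
Mark I: refs=E F, marked=A F I
Mark G: refs=null, marked=A F G I
Mark B: refs=A D D, marked=A B F G I
Mark E: refs=A null, marked=A B E F G I
Mark D: refs=F E, marked=A B D E F G I
Unmarked (collected): C H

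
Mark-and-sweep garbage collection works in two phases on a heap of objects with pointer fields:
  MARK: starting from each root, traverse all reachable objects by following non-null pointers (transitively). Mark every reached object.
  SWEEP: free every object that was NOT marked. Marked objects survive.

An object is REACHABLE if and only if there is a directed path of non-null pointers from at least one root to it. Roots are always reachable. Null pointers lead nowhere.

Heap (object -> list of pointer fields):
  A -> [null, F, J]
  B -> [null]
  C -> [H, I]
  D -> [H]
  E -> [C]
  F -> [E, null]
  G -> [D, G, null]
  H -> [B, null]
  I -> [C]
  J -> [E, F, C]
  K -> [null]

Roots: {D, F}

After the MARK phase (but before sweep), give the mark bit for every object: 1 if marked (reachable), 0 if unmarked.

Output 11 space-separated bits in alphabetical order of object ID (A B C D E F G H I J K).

Answer: 0 1 1 1 1 1 0 1 1 0 0

Derivation:
Roots: D F
Mark D: refs=H, marked=D
Mark F: refs=E null, marked=D F
Mark H: refs=B null, marked=D F H
Mark E: refs=C, marked=D E F H
Mark B: refs=null, marked=B D E F H
Mark C: refs=H I, marked=B C D E F H
Mark I: refs=C, marked=B C D E F H I
Unmarked (collected): A G J K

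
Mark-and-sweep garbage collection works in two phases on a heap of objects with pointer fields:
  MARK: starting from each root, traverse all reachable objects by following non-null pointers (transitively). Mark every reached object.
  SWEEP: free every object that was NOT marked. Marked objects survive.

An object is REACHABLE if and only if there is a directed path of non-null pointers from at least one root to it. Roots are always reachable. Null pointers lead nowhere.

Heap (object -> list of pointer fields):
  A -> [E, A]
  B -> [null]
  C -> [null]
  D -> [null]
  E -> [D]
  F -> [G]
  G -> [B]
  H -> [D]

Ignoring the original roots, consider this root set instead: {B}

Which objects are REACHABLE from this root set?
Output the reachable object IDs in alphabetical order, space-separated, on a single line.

Answer: B

Derivation:
Roots: B
Mark B: refs=null, marked=B
Unmarked (collected): A C D E F G H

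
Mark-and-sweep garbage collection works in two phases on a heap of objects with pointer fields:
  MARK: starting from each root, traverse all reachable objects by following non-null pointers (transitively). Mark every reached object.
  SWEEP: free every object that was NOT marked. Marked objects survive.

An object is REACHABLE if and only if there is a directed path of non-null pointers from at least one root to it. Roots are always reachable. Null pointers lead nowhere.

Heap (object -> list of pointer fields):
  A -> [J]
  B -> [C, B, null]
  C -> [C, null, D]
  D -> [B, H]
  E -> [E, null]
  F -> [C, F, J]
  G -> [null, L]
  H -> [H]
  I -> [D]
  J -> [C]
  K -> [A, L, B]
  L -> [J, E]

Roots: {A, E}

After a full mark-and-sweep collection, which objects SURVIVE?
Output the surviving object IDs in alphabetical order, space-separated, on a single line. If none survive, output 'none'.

Roots: A E
Mark A: refs=J, marked=A
Mark E: refs=E null, marked=A E
Mark J: refs=C, marked=A E J
Mark C: refs=C null D, marked=A C E J
Mark D: refs=B H, marked=A C D E J
Mark B: refs=C B null, marked=A B C D E J
Mark H: refs=H, marked=A B C D E H J
Unmarked (collected): F G I K L

Answer: A B C D E H J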